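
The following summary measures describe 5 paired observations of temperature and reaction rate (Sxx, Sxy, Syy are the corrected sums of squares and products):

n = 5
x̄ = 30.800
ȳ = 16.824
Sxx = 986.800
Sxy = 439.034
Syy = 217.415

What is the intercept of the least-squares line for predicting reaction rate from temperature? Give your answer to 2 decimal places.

3.12

b = Sxy/Sxx = 439.034/986.8 = 0.444907
a = ȳ − b·x̄ = 16.824 − 0.444907·30.8 = 3.120872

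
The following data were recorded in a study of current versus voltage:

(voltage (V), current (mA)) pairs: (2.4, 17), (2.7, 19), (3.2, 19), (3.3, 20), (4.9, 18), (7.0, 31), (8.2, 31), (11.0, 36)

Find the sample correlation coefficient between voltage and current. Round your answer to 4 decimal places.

0.9507

n = 8, Σx = 42.7, Σy = 191, Σxy = 1174.3, Σx² = 295.43, Σy² = 4953
Sxx = Σx² − (Σx)²/n = 295.43 − 227.91125 = 67.51875
Sxy = Σxy − (Σx)(Σy)/n = 1174.3 − 1019.4625 = 154.8375
Syy = Σy² − (Σy)²/n = 4953 − 4560.125 = 392.875
r = Sxy/√(Sxx·Syy) = 154.8375/√(26526.428906) = 154.8375/162.869361 = 0.950685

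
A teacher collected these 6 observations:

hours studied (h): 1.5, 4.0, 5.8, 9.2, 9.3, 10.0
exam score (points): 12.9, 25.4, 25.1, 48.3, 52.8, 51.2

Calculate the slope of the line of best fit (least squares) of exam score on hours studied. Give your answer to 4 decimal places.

n = 6, Σx = 39.8, Σy = 215.7, Σxy = 1713.93, Σx² = 323.02
Sxx = Σx² − (Σx)²/n = 323.02 − 264.006667 = 59.013333
Sxy = Σxy − (Σx)(Σy)/n = 1713.93 − 1430.81 = 283.12
b = Sxy/Sxx = 283.12/59.013333 = 4.797560

4.7976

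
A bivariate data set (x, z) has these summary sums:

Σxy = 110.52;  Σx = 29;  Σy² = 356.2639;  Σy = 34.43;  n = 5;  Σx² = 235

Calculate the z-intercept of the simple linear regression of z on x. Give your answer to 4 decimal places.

14.6287

Sxx = Σx² − (Σx)²/n = 235 − 168.2 = 66.8
Sxy = Σxy − (Σx)(Σy)/n = 110.52 − 199.694 = -89.174
b = Sxy/Sxx = -89.174/66.8 = -1.334940
a = ȳ − b·x̄ = 6.886 − (-1.334940)·5.8 = 14.628653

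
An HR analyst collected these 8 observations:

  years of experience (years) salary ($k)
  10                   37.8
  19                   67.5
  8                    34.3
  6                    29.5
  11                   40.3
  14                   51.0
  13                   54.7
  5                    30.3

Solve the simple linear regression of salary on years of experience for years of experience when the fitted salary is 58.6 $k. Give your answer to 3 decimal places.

16.183

n = 8, Σx = 86, Σy = 345.4, Σxy = 4131.8, Σx² = 1072
Sxx = Σx² − (Σx)²/n = 1072 − 924.5 = 147.5
Sxy = Σxy − (Σx)(Σy)/n = 4131.8 − 3713.05 = 418.75
b = Sxy/Sxx = 418.75/147.5 = 2.838983
a = ȳ − b·x̄ = 43.175 − 2.838983·10.75 = 12.655932
Set a + b·x = 58.6: x = (58.6 − 12.655932) / 2.838983 = 16.183284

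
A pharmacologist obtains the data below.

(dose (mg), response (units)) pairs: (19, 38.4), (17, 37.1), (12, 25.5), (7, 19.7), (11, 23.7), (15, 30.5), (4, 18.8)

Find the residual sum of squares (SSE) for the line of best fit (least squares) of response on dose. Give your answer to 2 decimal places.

n = 7, Σx = 85, Σy = 193.7, Σxy = 2597.6, Σx² = 1205, Σy² = 5734.69
Sxx = Σx² − (Σx)²/n = 1205 − 1032.142857 = 172.857143
Sxy = Σxy − (Σx)(Σy)/n = 2597.6 − 2352.071429 = 245.528571
Syy = Σy² − (Σy)²/n = 5734.69 − 5359.955714 = 374.734286
b = Sxy/Sxx = 245.528571/172.857143 = 1.420413
SSE = Syy − b·Sxy = 374.734286 − 1.420413·245.528571 = 25.982256

25.98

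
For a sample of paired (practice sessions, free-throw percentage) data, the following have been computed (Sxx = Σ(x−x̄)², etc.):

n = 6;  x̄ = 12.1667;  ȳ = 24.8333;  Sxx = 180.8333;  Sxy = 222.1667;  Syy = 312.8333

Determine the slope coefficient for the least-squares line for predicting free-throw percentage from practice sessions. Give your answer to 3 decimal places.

b = Sxy/Sxx = 222.1667/180.8333 = 1.228572

1.229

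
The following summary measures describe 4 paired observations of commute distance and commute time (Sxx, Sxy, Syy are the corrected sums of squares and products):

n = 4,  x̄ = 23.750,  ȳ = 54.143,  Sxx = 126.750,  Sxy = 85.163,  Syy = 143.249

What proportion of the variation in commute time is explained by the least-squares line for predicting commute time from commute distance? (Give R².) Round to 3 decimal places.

0.399

R² = Sxy²/(Sxx·Syy) = (85.163)²/(126.75·143.249) = 0.399450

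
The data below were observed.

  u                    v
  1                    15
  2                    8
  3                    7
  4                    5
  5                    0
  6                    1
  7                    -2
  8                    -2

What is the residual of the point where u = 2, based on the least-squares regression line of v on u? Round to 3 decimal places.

-1.714

n = 8, Σx = 36, Σy = 32, Σxy = 48, Σx² = 204
Sxx = Σx² − (Σx)²/n = 204 − 162 = 42
Sxy = Σxy − (Σx)(Σy)/n = 48 − 144 = -96
b = Sxy/Sxx = -96/42 = -2.285714
a = ȳ − b·x̄ = 4 − (-2.285714)·4.5 = 14.285714
ŷ(2) = 14.285714 + (-2.285714)·2 = 9.714286
residual = y − ŷ = 8 − 9.714286 = -1.714286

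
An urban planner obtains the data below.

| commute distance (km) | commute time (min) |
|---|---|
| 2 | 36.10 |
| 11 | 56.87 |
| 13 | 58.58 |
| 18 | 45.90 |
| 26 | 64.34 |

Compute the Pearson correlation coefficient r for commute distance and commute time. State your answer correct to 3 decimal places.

0.734

n = 5, Σx = 70, Σy = 261.79, Σxy = 3958.35, Σx² = 1294, Σy² = 14215.4689
Sxx = Σx² − (Σx)²/n = 1294 − 980 = 314
Sxy = Σxy − (Σx)(Σy)/n = 3958.35 − 3665.06 = 293.29
Syy = Σy² − (Σy)²/n = 14215.4689 − 13706.80082 = 508.66808
r = Sxy/√(Sxx·Syy) = 293.29/√(159721.77712) = 293.29/399.652070 = 0.733863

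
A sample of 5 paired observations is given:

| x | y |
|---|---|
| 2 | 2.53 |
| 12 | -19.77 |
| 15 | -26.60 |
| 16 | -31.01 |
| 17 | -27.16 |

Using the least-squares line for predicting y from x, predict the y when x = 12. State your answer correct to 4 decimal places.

n = 5, Σx = 62, Σy = -102.01, Σxy = -1589.06, Σx² = 918
Sxx = Σx² − (Σx)²/n = 918 − 768.8 = 149.2
Sxy = Σxy − (Σx)(Σy)/n = -1589.06 − (-1264.924) = -324.136
b = Sxy/Sxx = -324.136/149.2 = -2.172493
a = ȳ − b·x̄ = -20.402 − (-2.172493)·12.4 = 6.536917
ŷ(12) = a + b·12 = 6.536917 + (-2.172493)·12 = -19.533003

-19.5330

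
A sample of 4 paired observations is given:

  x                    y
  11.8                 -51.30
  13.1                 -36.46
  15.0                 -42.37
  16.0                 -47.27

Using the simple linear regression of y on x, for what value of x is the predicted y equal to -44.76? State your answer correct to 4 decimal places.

n = 4, Σx = 55.9, Σy = -177.4, Σxy = -2474.836, Σx² = 791.85
Sxx = Σx² − (Σx)²/n = 791.85 − 781.2025 = 10.6475
Sxy = Σxy − (Σx)(Σy)/n = -2474.836 − (-2479.165) = 4.329
b = Sxy/Sxx = 4.329/10.6475 = 0.406574
a = ȳ − b·x̄ = -44.35 − 0.406574·13.975 = -50.031876
Set a + b·x = -44.76: x = (-44.76 − (-50.031876)) / 0.406574 = 12.966574

12.9666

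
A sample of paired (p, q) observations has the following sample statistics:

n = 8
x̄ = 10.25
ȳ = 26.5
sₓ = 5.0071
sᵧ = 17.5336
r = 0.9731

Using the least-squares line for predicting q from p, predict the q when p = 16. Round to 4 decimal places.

b = r · sᵧ/sₓ = 0.9731 · 17.5336/5.0071 = 3.407551
a = ȳ − b·x̄ = 26.5 − 3.407551·10.25 = -8.427393
ŷ(16) = a + b·16 = -8.427393 + 3.407551·16 = 46.093415

46.0934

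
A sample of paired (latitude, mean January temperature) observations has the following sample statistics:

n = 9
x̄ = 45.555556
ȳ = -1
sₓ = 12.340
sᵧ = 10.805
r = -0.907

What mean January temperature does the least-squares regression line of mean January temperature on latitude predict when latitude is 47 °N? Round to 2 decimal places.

b = r · sᵧ/sₓ = -0.907 · 10.805/12.34 = -0.794176
a = ȳ − b·x̄ = -1 − (-0.794176)·45.555556 = 35.179141
ŷ(47) = a + b·47 = 35.179141 + (-0.794176)·47 = -2.147143

-2.15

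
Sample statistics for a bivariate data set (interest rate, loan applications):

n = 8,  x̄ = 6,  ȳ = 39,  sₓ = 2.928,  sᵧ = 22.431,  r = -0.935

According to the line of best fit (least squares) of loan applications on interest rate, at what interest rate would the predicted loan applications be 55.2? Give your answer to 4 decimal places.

b = r · sᵧ/sₓ = -0.935 · 22.431/2.928 = -7.162905
a = ȳ − b·x̄ = 39 − (-7.162905)·6 = 81.977428
Set a + b·x = 55.2: x = (55.2 − 81.977428) / (-7.162905) = 3.738348

3.7383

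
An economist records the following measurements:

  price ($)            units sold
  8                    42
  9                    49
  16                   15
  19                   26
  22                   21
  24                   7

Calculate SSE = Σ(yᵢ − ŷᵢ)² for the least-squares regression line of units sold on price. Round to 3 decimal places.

n = 6, Σx = 98, Σy = 160, Σxy = 2141, Σx² = 1822, Σy² = 5556
Sxx = Σx² − (Σx)²/n = 1822 − 1600.666667 = 221.333333
Sxy = Σxy − (Σx)(Σy)/n = 2141 − 2613.333333 = -472.333333
Syy = Σy² − (Σy)²/n = 5556 − 4266.666667 = 1289.333333
b = Sxy/Sxx = -472.333333/221.333333 = -2.134036
SSE = Syy − b·Sxy = 1289.333333 − (-2.134036)·(-472.333333) = 281.356928

281.357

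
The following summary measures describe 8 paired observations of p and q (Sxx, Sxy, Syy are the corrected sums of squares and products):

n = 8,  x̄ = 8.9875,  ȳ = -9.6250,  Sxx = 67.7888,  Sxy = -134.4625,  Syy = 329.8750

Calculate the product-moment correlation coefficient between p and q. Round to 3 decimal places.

r = Sxy/√(Sxx·Syy) = -134.4625/√(22361.8304) = -134.4625/149.538725 = -0.899182

-0.899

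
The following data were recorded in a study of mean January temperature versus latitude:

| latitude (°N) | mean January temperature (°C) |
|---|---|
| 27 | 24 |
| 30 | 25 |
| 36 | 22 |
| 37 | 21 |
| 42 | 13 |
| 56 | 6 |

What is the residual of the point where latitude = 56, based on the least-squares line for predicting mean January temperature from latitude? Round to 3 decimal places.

0.032

n = 6, Σx = 228, Σy = 111, Σxy = 3849, Σx² = 9194
Sxx = Σx² − (Σx)²/n = 9194 − 8664 = 530
Sxy = Σxy − (Σx)(Σy)/n = 3849 − 4218 = -369
b = Sxy/Sxx = -369/530 = -0.696226
a = ȳ − b·x̄ = 18.5 − (-0.696226)·38 = 44.956604
ŷ(56) = 44.956604 + (-0.696226)·56 = 5.967925
residual = y − ŷ = 6 − 5.967925 = 0.032075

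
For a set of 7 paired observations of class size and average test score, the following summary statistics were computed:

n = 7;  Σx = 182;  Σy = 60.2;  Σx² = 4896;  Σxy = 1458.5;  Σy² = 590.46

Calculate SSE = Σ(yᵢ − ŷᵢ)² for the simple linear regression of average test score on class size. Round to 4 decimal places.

3.3199

Sxx = Σx² − (Σx)²/n = 4896 − 4732 = 164
Sxy = Σxy − (Σx)(Σy)/n = 1458.5 − 1565.2 = -106.7
Syy = Σy² − (Σy)²/n = 590.46 − 517.72 = 72.74
b = Sxy/Sxx = -106.7/164 = -0.650610
SSE = Syy − b·Sxy = 72.74 − (-0.650610)·(-106.7) = 3.319939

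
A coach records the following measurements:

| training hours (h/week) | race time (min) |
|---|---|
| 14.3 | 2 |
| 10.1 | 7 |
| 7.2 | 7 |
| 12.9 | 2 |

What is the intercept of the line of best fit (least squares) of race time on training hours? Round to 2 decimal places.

n = 4, Σx = 44.5, Σy = 18, Σxy = 175.5, Σx² = 524.75
Sxx = Σx² − (Σx)²/n = 524.75 − 495.0625 = 29.6875
Sxy = Σxy − (Σx)(Σy)/n = 175.5 − 200.25 = -24.75
b = Sxy/Sxx = -24.75/29.6875 = -0.833684
a = ȳ − b·x̄ = 4.5 − (-0.833684)·11.125 = 13.774737

13.77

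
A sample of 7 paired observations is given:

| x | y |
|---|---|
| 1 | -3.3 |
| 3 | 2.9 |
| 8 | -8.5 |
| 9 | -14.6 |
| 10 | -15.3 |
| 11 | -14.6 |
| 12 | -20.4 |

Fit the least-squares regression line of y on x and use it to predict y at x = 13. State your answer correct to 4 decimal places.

n = 7, Σx = 54, Σy = -73.8, Σxy = -752.4, Σx² = 520
Sxx = Σx² − (Σx)²/n = 520 − 416.571429 = 103.428571
Sxy = Σxy − (Σx)(Σy)/n = -752.4 − (-569.314286) = -183.085714
b = Sxy/Sxx = -183.085714/103.428571 = -1.770166
a = ȳ − b·x̄ = -10.542857 − (-1.770166)·7.714286 = 3.112707
ŷ(13) = a + b·13 = 3.112707 + (-1.770166)·13 = -19.899448

-19.8994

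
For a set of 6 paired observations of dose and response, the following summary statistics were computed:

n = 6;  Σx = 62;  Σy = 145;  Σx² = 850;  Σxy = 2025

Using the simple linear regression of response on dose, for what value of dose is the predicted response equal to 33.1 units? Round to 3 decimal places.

Sxx = Σx² − (Σx)²/n = 850 − 640.666667 = 209.333333
Sxy = Σxy − (Σx)(Σy)/n = 2025 − 1498.333333 = 526.666667
b = Sxy/Sxx = 526.666667/209.333333 = 2.515924
a = ȳ − b·x̄ = 24.166667 − 2.515924·10.333333 = -1.831210
Set a + b·x = 33.1: x = (33.1 − (-1.831210)) / 2.515924 = 13.884051

13.884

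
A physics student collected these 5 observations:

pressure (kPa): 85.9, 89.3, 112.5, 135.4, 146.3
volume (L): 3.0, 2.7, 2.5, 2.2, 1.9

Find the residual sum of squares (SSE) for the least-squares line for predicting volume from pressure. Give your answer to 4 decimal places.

0.0402

n = 5, Σx = 569.4, Σy = 12.3, Σxy = 1355.91, Σx² = 67746.4, Σy² = 30.99
Sxx = Σx² − (Σx)²/n = 67746.4 − 64843.272 = 2903.128
Sxy = Σxy − (Σx)(Σy)/n = 1355.91 − 1400.724 = -44.814
Syy = Σy² − (Σy)²/n = 30.99 − 30.258 = 0.732
b = Sxy/Sxx = -44.814/2903.128 = -0.015436
SSE = Syy − b·Sxy = 0.732 − (-0.015436)·(-44.814) = 0.040231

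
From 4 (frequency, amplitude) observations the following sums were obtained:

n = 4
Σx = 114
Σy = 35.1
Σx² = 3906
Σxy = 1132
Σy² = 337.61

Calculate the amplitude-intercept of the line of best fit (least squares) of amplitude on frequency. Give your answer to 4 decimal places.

3.0642

Sxx = Σx² − (Σx)²/n = 3906 − 3249 = 657
Sxy = Σxy − (Σx)(Σy)/n = 1132 − 1000.35 = 131.65
b = Sxy/Sxx = 131.65/657 = 0.200381
a = ȳ − b·x̄ = 8.775 − 0.200381·28.5 = 3.064155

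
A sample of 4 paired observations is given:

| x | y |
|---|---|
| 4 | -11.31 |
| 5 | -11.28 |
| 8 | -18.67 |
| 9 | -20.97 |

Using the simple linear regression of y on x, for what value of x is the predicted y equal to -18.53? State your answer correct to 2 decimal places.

n = 4, Σx = 26, Σy = -62.23, Σxy = -439.73, Σx² = 186
Sxx = Σx² − (Σx)²/n = 186 − 169 = 17
Sxy = Σxy − (Σx)(Σy)/n = -439.73 − (-404.495) = -35.235
b = Sxy/Sxx = -35.235/17 = -2.072647
a = ȳ − b·x̄ = -15.5575 − (-2.072647)·6.5 = -2.085294
Set a + b·x = -18.53: x = (-18.53 − (-2.085294)) / (-2.072647) = 7.934156

7.93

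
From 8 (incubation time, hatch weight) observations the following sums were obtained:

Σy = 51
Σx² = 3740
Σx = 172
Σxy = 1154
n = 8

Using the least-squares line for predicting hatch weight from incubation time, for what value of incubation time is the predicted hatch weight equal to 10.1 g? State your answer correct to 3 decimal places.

24.221

Sxx = Σx² − (Σx)²/n = 3740 − 3698 = 42
Sxy = Σxy − (Σx)(Σy)/n = 1154 − 1096.5 = 57.5
b = Sxy/Sxx = 57.5/42 = 1.369048
a = ȳ − b·x̄ = 6.375 − 1.369048·21.5 = -23.059524
Set a + b·x = 10.1: x = (10.1 − (-23.059524)) / 1.369048 = 24.220870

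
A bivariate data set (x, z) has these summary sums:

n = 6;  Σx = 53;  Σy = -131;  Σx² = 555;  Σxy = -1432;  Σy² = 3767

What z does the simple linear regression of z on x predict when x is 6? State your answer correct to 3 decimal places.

Sxx = Σx² − (Σx)²/n = 555 − 468.166667 = 86.833333
Sxy = Σxy − (Σx)(Σy)/n = -1432 − (-1157.166667) = -274.833333
b = Sxy/Sxx = -274.833333/86.833333 = -3.165067
a = ȳ − b·x̄ = -21.833333 − (-3.165067)·8.833333 = 6.124760
ŷ(6) = a + b·6 = 6.124760 + (-3.165067)·6 = -12.865643

-12.866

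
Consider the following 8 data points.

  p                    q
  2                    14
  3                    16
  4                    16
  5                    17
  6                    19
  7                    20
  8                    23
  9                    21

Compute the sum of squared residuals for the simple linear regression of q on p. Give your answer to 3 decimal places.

n = 8, Σx = 44, Σy = 146, Σxy = 852, Σx² = 284, Σy² = 2728
Sxx = Σx² − (Σx)²/n = 284 − 242 = 42
Sxy = Σxy − (Σx)(Σy)/n = 852 − 803 = 49
Syy = Σy² − (Σy)²/n = 2728 − 2664.5 = 63.5
b = Sxy/Sxx = 49/42 = 1.166667
SSE = Syy − b·Sxy = 63.5 − 1.166667·49 = 6.333333

6.333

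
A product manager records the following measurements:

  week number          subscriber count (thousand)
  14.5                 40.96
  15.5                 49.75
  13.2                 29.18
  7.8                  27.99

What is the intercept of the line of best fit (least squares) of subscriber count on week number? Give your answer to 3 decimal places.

6.990

n = 4, Σx = 51, Σy = 147.88, Σxy = 1968.543, Σx² = 685.58
Sxx = Σx² − (Σx)²/n = 685.58 − 650.25 = 35.33
Sxy = Σxy − (Σx)(Σy)/n = 1968.543 − 1885.47 = 83.073
b = Sxy/Sxx = 83.073/35.33 = 2.351344
a = ȳ − b·x̄ = 36.97 − 2.351344·12.75 = 6.990358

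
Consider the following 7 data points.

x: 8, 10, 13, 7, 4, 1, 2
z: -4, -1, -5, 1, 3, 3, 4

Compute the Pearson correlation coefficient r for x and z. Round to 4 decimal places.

-0.8924

n = 7, Σx = 45, Σy = 1, Σxy = -77, Σx² = 403, Σy² = 77
Sxx = Σx² − (Σx)²/n = 403 − 289.285714 = 113.714286
Sxy = Σxy − (Σx)(Σy)/n = -77 − 6.428571 = -83.428571
Syy = Σy² − (Σy)²/n = 77 − 0.142857 = 76.857143
r = Sxy/√(Sxx·Syy) = -83.428571/√(8739.755102) = -83.428571/93.486657 = -0.892412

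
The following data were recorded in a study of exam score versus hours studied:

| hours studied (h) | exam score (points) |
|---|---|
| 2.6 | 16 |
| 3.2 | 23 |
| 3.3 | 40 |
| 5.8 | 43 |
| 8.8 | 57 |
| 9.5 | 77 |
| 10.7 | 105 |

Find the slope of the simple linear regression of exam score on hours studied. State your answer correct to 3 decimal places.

n = 7, Σx = 43.9, Σy = 361, Σxy = 2853.2, Σx² = 343.71
Sxx = Σx² − (Σx)²/n = 343.71 − 275.315714 = 68.394286
Sxy = Σxy − (Σx)(Σy)/n = 2853.2 − 2263.985714 = 589.214286
b = Sxy/Sxx = 589.214286/68.394286 = 8.614964

8.615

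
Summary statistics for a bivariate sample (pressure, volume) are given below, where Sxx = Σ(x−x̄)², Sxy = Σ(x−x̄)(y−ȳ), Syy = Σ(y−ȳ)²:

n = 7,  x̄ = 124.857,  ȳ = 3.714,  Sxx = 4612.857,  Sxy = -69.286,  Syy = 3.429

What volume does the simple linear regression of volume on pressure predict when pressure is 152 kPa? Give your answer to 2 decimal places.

3.31

b = Sxy/Sxx = -69.286/4612.857 = -0.015020
a = ȳ − b·x̄ = 3.714 − (-0.015020)·124.857 = 5.589376
ŷ(152) = a + b·152 = 5.589376 + (-0.015020)·152 = 3.306307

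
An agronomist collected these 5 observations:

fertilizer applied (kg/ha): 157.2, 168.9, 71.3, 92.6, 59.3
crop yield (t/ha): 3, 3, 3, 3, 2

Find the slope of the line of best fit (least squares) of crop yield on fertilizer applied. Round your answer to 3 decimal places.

0.005

n = 5, Σx = 549.3, Σy = 14, Σxy = 1588.6, Σx² = 70413.99
Sxx = Σx² − (Σx)²/n = 70413.99 − 60346.098 = 10067.892
Sxy = Σxy − (Σx)(Σy)/n = 1588.6 − 1538.04 = 50.56
b = Sxy/Sxx = 50.56/10067.892 = 0.005022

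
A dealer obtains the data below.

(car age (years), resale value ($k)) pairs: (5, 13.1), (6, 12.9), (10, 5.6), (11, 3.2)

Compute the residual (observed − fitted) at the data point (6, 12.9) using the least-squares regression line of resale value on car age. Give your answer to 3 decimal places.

n = 4, Σx = 32, Σy = 34.8, Σxy = 234.1, Σx² = 282
Sxx = Σx² − (Σx)²/n = 282 − 256 = 26
Sxy = Σxy − (Σx)(Σy)/n = 234.1 − 278.4 = -44.3
b = Sxy/Sxx = -44.3/26 = -1.703846
a = ȳ − b·x̄ = 8.7 − (-1.703846)·8 = 22.330769
ŷ(6) = 22.330769 + (-1.703846)·6 = 12.107692
residual = y − ŷ = 12.9 − 12.107692 = 0.792308

0.792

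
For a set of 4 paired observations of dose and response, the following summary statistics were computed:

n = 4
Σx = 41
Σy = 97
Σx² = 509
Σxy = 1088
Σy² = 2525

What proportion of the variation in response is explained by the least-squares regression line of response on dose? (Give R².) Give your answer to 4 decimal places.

Sxx = Σx² − (Σx)²/n = 509 − 420.25 = 88.75
Sxy = Σxy − (Σx)(Σy)/n = 1088 − 994.25 = 93.75
Syy = Σy² − (Σy)²/n = 2525 − 2352.25 = 172.75
R² = Sxy²/(Sxx·Syy) = (93.75)²/(88.75·172.75) = 0.573266

0.5733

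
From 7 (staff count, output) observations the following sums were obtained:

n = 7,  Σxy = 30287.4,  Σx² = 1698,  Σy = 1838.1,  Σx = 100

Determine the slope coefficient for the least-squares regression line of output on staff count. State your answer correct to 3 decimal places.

14.953

Sxx = Σx² − (Σx)²/n = 1698 − 1428.571429 = 269.428571
Sxy = Σxy − (Σx)(Σy)/n = 30287.4 − 26258.571429 = 4028.828571
b = Sxy/Sxx = 4028.828571/269.428571 = 14.953234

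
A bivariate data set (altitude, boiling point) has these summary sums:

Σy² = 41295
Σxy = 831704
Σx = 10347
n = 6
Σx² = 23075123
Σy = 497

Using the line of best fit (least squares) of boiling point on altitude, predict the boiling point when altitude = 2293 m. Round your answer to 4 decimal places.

80.0763

Sxx = Σx² − (Σx)²/n = 23075123 − 17843401.5 = 5231721.5
Sxy = Σxy − (Σx)(Σy)/n = 831704 − 857076.5 = -25372.5
b = Sxy/Sxx = -25372.5/5231721.5 = -0.004850
a = ȳ − b·x̄ = 82.833333 − (-0.004850)·1724.5 = 91.196714
ŷ(2293) = a + b·2293 = 91.196714 + (-0.004850)·2293 = 80.076255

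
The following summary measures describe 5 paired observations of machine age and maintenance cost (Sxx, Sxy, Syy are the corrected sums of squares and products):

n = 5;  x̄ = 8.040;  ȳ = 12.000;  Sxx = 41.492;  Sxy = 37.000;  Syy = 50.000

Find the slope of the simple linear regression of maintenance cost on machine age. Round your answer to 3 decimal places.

0.892

b = Sxy/Sxx = 37/41.492 = 0.891738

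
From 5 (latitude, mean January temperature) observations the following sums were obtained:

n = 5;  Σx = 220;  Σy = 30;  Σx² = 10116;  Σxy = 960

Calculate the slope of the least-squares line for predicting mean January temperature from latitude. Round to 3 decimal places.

Sxx = Σx² − (Σx)²/n = 10116 − 9680 = 436
Sxy = Σxy − (Σx)(Σy)/n = 960 − 1320 = -360
b = Sxy/Sxx = -360/436 = -0.825688

-0.826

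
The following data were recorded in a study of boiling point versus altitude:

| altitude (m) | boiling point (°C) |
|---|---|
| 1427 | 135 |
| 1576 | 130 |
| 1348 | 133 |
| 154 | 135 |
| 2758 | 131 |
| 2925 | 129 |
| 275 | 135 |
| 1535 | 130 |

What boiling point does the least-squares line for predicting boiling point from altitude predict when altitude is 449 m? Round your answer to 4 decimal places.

n = 8, Σx = 11998, Σy = 1058, Σxy = 1572897, Σx² = 24954964
Sxx = Σx² − (Σx)²/n = 24954964 − 17994000.5 = 6960963.5
Sxy = Σxy − (Σx)(Σy)/n = 1572897 − 1586735.5 = -13838.5
b = Sxy/Sxx = -13838.5/6960963.5 = -0.001988
a = ȳ − b·x̄ = 132.25 − (-0.001988)·1499.75 = 135.231526
ŷ(449) = a + b·449 = 135.231526 + (-0.001988)·449 = 134.338907

134.3389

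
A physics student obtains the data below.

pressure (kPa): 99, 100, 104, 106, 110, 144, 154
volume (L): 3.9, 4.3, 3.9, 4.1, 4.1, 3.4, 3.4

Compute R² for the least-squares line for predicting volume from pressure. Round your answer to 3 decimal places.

n = 7, Σx = 817, Σy = 27.1, Σxy = 3120.5, Σx² = 98405, Σy² = 105.65
Sxx = Σx² − (Σx)²/n = 98405 − 95355.571429 = 3049.428571
Sxy = Σxy − (Σx)(Σy)/n = 3120.5 − 3162.957143 = -42.457143
Syy = Σy² − (Σy)²/n = 105.65 − 104.915714 = 0.734286
R² = Sxy²/(Sxx·Syy) = (-42.457143)²/(3049.428571·0.734286) = 0.805041

0.805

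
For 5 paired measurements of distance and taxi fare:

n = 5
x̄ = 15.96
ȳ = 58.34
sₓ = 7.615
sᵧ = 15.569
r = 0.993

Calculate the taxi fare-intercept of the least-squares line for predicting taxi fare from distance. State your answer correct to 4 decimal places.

b = r · sᵧ/sₓ = 0.993 · 15.569/7.615 = 2.030206
a = ȳ − b·x̄ = 58.34 − 2.030206·15.96 = 25.937916

25.9379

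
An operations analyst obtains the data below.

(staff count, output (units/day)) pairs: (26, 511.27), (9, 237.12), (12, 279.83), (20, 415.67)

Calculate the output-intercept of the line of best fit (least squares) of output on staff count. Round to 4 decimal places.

87.9777

n = 4, Σx = 67, Σy = 1443.89, Σxy = 27098.46, Σx² = 1301
Sxx = Σx² − (Σx)²/n = 1301 − 1122.25 = 178.75
Sxy = Σxy − (Σx)(Σy)/n = 27098.46 − 24185.1575 = 2913.3025
b = Sxy/Sxx = 2913.3025/178.75 = 16.298196
a = ȳ − b·x̄ = 360.9725 − 16.298196·16.75 = 87.977720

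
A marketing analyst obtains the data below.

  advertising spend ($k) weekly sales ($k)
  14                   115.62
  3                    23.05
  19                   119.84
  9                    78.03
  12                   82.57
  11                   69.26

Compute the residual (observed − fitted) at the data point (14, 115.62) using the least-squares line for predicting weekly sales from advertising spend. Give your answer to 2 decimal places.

17.53

n = 6, Σx = 68, Σy = 488.37, Σxy = 6419.76, Σx² = 912
Sxx = Σx² − (Σx)²/n = 912 − 770.666667 = 141.333333
Sxy = Σxy − (Σx)(Σy)/n = 6419.76 − 5534.86 = 884.9
b = Sxy/Sxx = 884.9/141.333333 = 6.261085
a = ȳ − b·x̄ = 81.395 − 6.261085·11.333333 = 10.436038
ŷ(14) = 10.436038 + 6.261085·14 = 98.091226
residual = y − ŷ = 115.62 − 98.091226 = 17.528774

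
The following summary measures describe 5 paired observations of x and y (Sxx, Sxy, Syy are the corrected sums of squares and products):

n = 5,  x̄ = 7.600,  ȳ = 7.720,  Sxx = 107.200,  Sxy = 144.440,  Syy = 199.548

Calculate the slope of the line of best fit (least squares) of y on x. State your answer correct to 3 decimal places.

1.347

b = Sxy/Sxx = 144.44/107.2 = 1.347388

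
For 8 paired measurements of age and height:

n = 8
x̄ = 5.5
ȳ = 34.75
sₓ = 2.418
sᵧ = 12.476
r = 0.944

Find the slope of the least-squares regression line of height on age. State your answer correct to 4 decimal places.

4.8707

b = r · sᵧ/sₓ = 0.944 · 12.476/2.418 = 4.870696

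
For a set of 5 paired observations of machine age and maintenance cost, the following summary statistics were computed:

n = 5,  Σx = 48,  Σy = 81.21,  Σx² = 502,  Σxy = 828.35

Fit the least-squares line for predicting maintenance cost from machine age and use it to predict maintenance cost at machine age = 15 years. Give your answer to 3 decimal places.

22.629

Sxx = Σx² − (Σx)²/n = 502 − 460.8 = 41.2
Sxy = Σxy − (Σx)(Σy)/n = 828.35 − 779.616 = 48.734
b = Sxy/Sxx = 48.734/41.2 = 1.182864
a = ȳ − b·x̄ = 16.242 − 1.182864·9.6 = 4.886505
ŷ(15) = a + b·15 = 4.886505 + 1.182864·15 = 22.629466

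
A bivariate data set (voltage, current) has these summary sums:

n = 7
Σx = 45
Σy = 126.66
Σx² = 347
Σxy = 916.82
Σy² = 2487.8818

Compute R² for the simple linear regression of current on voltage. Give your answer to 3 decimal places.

0.930

Sxx = Σx² − (Σx)²/n = 347 − 289.285714 = 57.714286
Sxy = Σxy − (Σx)(Σy)/n = 916.82 − 814.242857 = 102.577143
Syy = Σy² − (Σy)²/n = 2487.8818 − 2291.822229 = 196.059571
R² = Sxy²/(Sxx·Syy) = (102.577143)²/(57.714286·196.059571) = 0.929886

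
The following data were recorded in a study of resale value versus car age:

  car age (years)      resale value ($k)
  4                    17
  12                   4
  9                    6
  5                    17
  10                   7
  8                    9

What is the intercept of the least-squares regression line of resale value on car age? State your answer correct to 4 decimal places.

24.4348

n = 6, Σx = 48, Σy = 60, Σxy = 397, Σx² = 430
Sxx = Σx² − (Σx)²/n = 430 − 384 = 46
Sxy = Σxy − (Σx)(Σy)/n = 397 − 480 = -83
b = Sxy/Sxx = -83/46 = -1.804348
a = ȳ − b·x̄ = 10 − (-1.804348)·8 = 24.434783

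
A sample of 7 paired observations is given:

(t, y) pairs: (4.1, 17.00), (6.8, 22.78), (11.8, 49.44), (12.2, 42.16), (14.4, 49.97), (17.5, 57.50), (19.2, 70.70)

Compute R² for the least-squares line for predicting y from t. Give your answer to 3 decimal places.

n = 7, Σx = 86, Σy = 309.55, Σxy = 4405.606, Σx² = 1233.38, Σy² = 15831.4485
Sxx = Σx² − (Σx)²/n = 1233.38 − 1056.571429 = 176.808571
Sxy = Σxy − (Σx)(Σy)/n = 4405.606 − 3803.042857 = 602.563143
Syy = Σy² − (Σy)²/n = 15831.4485 − 13688.743214 = 2142.705286
R² = Sxy²/(Sxx·Syy) = (602.563143)²/(176.808571·2142.705286) = 0.958384

0.958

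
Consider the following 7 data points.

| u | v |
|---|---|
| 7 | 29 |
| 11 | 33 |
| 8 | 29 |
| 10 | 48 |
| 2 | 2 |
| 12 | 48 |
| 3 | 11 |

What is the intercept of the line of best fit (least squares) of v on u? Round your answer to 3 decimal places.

n = 7, Σx = 53, Σy = 200, Σxy = 1891, Σx² = 491
Sxx = Σx² − (Σx)²/n = 491 − 401.285714 = 89.714286
Sxy = Σxy − (Σx)(Σy)/n = 1891 − 1514.285714 = 376.714286
b = Sxy/Sxx = 376.714286/89.714286 = 4.199045
a = ȳ − b·x̄ = 28.571429 − 4.199045·7.571429 = -3.221338

-3.221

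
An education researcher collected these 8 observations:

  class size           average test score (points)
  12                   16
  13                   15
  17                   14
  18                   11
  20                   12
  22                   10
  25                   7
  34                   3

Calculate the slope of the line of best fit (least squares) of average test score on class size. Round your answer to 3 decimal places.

-0.601

n = 8, Σx = 161, Σy = 88, Σxy = 1560, Σx² = 3591
Sxx = Σx² − (Σx)²/n = 3591 − 3240.125 = 350.875
Sxy = Σxy − (Σx)(Σy)/n = 1560 − 1771 = -211
b = Sxy/Sxx = -211/350.875 = -0.601354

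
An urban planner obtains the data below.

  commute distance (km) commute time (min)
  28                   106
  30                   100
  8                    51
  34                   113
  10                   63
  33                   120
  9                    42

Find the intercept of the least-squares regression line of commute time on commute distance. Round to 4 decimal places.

28.6650

n = 7, Σx = 152, Σy = 595, Σxy = 15186, Σx² = 4174
Sxx = Σx² − (Σx)²/n = 4174 − 3300.571429 = 873.428571
Sxy = Σxy − (Σx)(Σy)/n = 15186 − 12920 = 2266
b = Sxy/Sxx = 2266/873.428571 = 2.594374
a = ȳ − b·x̄ = 85 − 2.594374·21.714286 = 28.665031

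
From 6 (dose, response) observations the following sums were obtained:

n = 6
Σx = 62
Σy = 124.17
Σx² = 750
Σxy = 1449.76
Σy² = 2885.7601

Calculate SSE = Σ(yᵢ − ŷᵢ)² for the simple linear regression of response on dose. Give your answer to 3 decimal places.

61.987

Sxx = Σx² − (Σx)²/n = 750 − 640.666667 = 109.333333
Sxy = Σxy − (Σx)(Σy)/n = 1449.76 − 1283.09 = 166.67
Syy = Σy² − (Σy)²/n = 2885.7601 − 2569.69815 = 316.06195
b = Sxy/Sxx = 166.67/109.333333 = 1.524421
SSE = Syy − b·Sxy = 316.06195 − 1.524421·166.67 = 61.986747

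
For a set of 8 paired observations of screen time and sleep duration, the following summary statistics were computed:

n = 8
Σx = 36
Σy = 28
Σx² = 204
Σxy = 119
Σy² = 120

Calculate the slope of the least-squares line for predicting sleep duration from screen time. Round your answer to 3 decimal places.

-0.167

Sxx = Σx² − (Σx)²/n = 204 − 162 = 42
Sxy = Σxy − (Σx)(Σy)/n = 119 − 126 = -7
b = Sxy/Sxx = -7/42 = -0.166667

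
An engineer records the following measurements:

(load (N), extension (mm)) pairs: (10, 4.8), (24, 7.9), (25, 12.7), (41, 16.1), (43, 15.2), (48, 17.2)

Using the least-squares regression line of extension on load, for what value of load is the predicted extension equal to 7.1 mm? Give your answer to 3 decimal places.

n = 6, Σx = 191, Σy = 73.9, Σxy = 2694.4, Σx² = 7135
Sxx = Σx² − (Σx)²/n = 7135 − 6080.166667 = 1054.833333
Sxy = Σxy − (Σx)(Σy)/n = 2694.4 − 2352.483333 = 341.916667
b = Sxy/Sxx = 341.916667/1054.833333 = 0.324143
a = ȳ − b·x̄ = 12.316667 − 0.324143·31.833333 = 1.998120
Set a + b·x = 7.1: x = (7.1 − 1.998120) / 0.324143 = 15.739605

15.740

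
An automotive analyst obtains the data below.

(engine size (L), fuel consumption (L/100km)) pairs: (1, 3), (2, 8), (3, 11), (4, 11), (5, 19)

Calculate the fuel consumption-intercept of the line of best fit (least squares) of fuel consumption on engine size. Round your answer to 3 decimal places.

-0.100

n = 5, Σx = 15, Σy = 52, Σxy = 191, Σx² = 55
Sxx = Σx² − (Σx)²/n = 55 − 45 = 10
Sxy = Σxy − (Σx)(Σy)/n = 191 − 156 = 35
b = Sxy/Sxx = 35/10 = 3.5
a = ȳ − b·x̄ = 10.4 − 3.5·3 = -0.1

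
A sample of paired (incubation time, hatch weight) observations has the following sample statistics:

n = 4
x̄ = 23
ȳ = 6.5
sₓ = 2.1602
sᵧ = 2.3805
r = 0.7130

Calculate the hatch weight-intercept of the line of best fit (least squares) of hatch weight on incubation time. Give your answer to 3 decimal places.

b = r · sᵧ/sₓ = 0.713 · 2.3805/2.1602 = 0.785713
a = ȳ − b·x̄ = 6.5 − 0.785713·23 = -11.571391

-11.571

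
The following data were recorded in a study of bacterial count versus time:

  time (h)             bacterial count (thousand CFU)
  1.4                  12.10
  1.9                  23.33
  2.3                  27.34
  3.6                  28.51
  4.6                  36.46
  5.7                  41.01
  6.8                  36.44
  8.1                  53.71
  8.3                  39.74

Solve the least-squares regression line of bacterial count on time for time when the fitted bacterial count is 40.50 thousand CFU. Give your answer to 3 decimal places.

n = 9, Σx = 42.7, Σy = 298.64, Σxy = 1640.943, Σx² = 258.21
Sxx = Σx² − (Σx)²/n = 258.21 − 202.587778 = 55.622222
Sxy = Σxy − (Σx)(Σy)/n = 1640.943 − 1416.880889 = 224.062111
b = Sxy/Sxx = 224.062111/55.622222 = 4.028284
a = ȳ − b·x̄ = 33.182222 − 4.028284·4.744444 = 14.070252
Set a + b·x = 40.50: x = (40.50 − 14.070252) / 4.028284 = 6.561044

6.561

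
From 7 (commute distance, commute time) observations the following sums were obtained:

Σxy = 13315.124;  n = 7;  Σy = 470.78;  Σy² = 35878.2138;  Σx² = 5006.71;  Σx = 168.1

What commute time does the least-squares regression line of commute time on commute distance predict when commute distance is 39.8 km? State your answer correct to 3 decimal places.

Sxx = Σx² − (Σx)²/n = 5006.71 − 4036.801429 = 969.908571
Sxy = Σxy − (Σx)(Σy)/n = 13315.124 − 11305.445429 = 2009.678571
b = Sxy/Sxx = 2009.678571/969.908571 = 2.072029
a = ȳ − b·x̄ = 67.254286 − 2.072029·24.014286 = 17.495992
ŷ(39.8) = a + b·39.8 = 17.495992 + 2.072029·39.8 = 99.962742

99.963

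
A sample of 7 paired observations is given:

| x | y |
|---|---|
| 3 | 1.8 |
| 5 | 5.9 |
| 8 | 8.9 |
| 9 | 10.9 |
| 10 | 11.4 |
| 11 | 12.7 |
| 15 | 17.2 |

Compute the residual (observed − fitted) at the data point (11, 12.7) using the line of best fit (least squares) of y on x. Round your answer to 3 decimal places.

0.025

n = 7, Σx = 61, Σy = 68.8, Σxy = 715.9, Σx² = 625
Sxx = Σx² − (Σx)²/n = 625 − 531.571429 = 93.428571
Sxy = Σxy − (Σx)(Σy)/n = 715.9 − 599.542857 = 116.357143
b = Sxy/Sxx = 116.357143/93.428571 = 1.245413
a = ȳ − b·x̄ = 9.828571 − 1.245413·8.714286 = -1.024312
ŷ(11) = -1.024312 + 1.245413·11 = 12.675229
residual = y − ŷ = 12.7 − 12.675229 = 0.024771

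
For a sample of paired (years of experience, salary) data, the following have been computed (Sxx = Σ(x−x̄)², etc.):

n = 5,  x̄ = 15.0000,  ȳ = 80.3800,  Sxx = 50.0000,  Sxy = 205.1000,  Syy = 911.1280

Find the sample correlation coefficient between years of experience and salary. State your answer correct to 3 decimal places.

r = Sxy/√(Sxx·Syy) = 205.1/√(45556.4) = 205.1/213.439453 = 0.960928

0.961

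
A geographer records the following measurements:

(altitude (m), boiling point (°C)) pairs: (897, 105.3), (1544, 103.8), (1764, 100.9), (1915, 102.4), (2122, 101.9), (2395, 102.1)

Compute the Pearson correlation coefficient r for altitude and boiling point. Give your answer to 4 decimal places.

-0.7879

n = 6, Σx = 10637, Σy = 616.4, Σxy = 1089566.2, Σx² = 20206375, Σy² = 63337.12
Sxx = Σx² − (Σx)²/n = 20206375 − 18857628.166667 = 1348746.833333
Sxy = Σxy − (Σx)(Σy)/n = 1089566.2 − 1092774.466667 = -3208.266667
Syy = Σy² − (Σy)²/n = 63337.12 − 63324.826667 = 12.293333
r = Sxy/√(Sxx·Syy) = -3208.266667/√(16580594.404444) = -3208.266667/4071.927603 = -0.787899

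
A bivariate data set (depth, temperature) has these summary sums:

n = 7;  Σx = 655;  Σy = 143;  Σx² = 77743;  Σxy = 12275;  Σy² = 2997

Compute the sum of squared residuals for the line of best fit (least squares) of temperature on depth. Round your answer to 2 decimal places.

1.41

Sxx = Σx² − (Σx)²/n = 77743 − 61289.285714 = 16453.714286
Sxy = Σxy − (Σx)(Σy)/n = 12275 − 13380.714286 = -1105.714286
Syy = Σy² − (Σy)²/n = 2997 − 2921.285714 = 75.714286
b = Sxy/Sxx = -1105.714286/16453.714286 = -0.067202
SSE = Syy − b·Sxy = 75.714286 − (-0.067202)·(-1105.714286) = 1.408627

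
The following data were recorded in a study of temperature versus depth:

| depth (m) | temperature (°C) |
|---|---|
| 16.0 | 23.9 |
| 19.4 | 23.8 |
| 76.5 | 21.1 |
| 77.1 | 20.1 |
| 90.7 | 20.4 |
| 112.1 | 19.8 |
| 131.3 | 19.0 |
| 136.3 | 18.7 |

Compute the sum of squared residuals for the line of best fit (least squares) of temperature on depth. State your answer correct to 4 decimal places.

1.2032

n = 8, Σx = 659.4, Σy = 166.8, Σxy = 13121.35, Σx² = 69039.3, Σy² = 3505.76
Sxx = Σx² − (Σx)²/n = 69039.3 − 54351.045 = 14688.255
Sxy = Σxy − (Σx)(Σy)/n = 13121.35 − 13748.49 = -627.14
Syy = Σy² − (Σy)²/n = 3505.76 − 3477.78 = 27.98
b = Sxy/Sxx = -627.14/14688.255 = -0.042697
SSE = Syy − b·Sxy = 27.98 − (-0.042697)·(-627.14) = 1.203192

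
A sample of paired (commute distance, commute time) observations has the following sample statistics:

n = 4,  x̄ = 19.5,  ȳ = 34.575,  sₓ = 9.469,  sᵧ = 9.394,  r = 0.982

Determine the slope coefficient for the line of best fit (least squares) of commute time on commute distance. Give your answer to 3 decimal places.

b = r · sᵧ/sₓ = 0.982 · 9.394/9.469 = 0.974222

0.974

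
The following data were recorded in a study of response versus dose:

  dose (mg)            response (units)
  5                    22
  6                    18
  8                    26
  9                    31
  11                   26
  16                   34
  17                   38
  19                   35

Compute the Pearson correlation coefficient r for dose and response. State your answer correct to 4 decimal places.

n = 8, Σx = 91, Σy = 230, Σxy = 2846, Σx² = 1233, Σy² = 6946
Sxx = Σx² − (Σx)²/n = 1233 − 1035.125 = 197.875
Sxy = Σxy − (Σx)(Σy)/n = 2846 − 2616.25 = 229.75
Syy = Σy² − (Σy)²/n = 6946 − 6612.5 = 333.5
r = Sxy/√(Sxx·Syy) = 229.75/√(65991.3125) = 229.75/256.887743 = 0.894360

0.8944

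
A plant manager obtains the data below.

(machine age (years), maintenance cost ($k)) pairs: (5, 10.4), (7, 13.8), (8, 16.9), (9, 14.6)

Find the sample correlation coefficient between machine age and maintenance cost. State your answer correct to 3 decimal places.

0.825

n = 4, Σx = 29, Σy = 55.7, Σxy = 415.2, Σx² = 219, Σy² = 797.37
Sxx = Σx² − (Σx)²/n = 219 − 210.25 = 8.75
Sxy = Σxy − (Σx)(Σy)/n = 415.2 − 403.825 = 11.375
Syy = Σy² − (Σy)²/n = 797.37 − 775.6225 = 21.7475
r = Sxy/√(Sxx·Syy) = 11.375/√(190.290625) = 11.375/13.794587 = 0.824599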